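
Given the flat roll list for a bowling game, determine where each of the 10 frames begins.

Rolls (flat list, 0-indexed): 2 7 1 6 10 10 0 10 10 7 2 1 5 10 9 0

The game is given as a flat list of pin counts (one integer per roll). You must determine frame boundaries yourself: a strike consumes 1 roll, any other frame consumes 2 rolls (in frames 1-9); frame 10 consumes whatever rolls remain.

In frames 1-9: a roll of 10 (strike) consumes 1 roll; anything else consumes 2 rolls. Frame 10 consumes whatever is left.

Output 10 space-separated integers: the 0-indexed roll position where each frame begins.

Answer: 0 2 4 5 6 8 9 11 13 14

Derivation:
Frame 1 starts at roll index 0: rolls=2,7 (sum=9), consumes 2 rolls
Frame 2 starts at roll index 2: rolls=1,6 (sum=7), consumes 2 rolls
Frame 3 starts at roll index 4: roll=10 (strike), consumes 1 roll
Frame 4 starts at roll index 5: roll=10 (strike), consumes 1 roll
Frame 5 starts at roll index 6: rolls=0,10 (sum=10), consumes 2 rolls
Frame 6 starts at roll index 8: roll=10 (strike), consumes 1 roll
Frame 7 starts at roll index 9: rolls=7,2 (sum=9), consumes 2 rolls
Frame 8 starts at roll index 11: rolls=1,5 (sum=6), consumes 2 rolls
Frame 9 starts at roll index 13: roll=10 (strike), consumes 1 roll
Frame 10 starts at roll index 14: 2 remaining rolls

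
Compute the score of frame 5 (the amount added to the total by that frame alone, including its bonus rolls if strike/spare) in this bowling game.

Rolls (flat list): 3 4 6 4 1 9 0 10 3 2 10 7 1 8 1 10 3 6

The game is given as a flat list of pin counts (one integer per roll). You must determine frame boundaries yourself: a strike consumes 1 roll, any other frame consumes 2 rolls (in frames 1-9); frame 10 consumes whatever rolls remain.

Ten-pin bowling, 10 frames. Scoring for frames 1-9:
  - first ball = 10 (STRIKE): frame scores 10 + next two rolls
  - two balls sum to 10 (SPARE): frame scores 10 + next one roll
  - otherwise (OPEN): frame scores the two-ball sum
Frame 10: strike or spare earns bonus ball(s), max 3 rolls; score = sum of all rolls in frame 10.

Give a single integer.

Answer: 5

Derivation:
Frame 1: OPEN (3+4=7). Cumulative: 7
Frame 2: SPARE (6+4=10). 10 + next roll (1) = 11. Cumulative: 18
Frame 3: SPARE (1+9=10). 10 + next roll (0) = 10. Cumulative: 28
Frame 4: SPARE (0+10=10). 10 + next roll (3) = 13. Cumulative: 41
Frame 5: OPEN (3+2=5). Cumulative: 46
Frame 6: STRIKE. 10 + next two rolls (7+1) = 18. Cumulative: 64
Frame 7: OPEN (7+1=8). Cumulative: 72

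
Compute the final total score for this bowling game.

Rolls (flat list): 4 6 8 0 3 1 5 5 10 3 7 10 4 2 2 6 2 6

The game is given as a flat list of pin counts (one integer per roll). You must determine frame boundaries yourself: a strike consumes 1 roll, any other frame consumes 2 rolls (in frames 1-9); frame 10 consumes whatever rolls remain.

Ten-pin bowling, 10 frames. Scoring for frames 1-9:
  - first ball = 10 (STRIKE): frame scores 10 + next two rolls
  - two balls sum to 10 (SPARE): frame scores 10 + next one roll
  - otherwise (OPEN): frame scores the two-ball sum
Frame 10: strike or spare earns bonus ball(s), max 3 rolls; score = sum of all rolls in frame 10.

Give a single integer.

Frame 1: SPARE (4+6=10). 10 + next roll (8) = 18. Cumulative: 18
Frame 2: OPEN (8+0=8). Cumulative: 26
Frame 3: OPEN (3+1=4). Cumulative: 30
Frame 4: SPARE (5+5=10). 10 + next roll (10) = 20. Cumulative: 50
Frame 5: STRIKE. 10 + next two rolls (3+7) = 20. Cumulative: 70
Frame 6: SPARE (3+7=10). 10 + next roll (10) = 20. Cumulative: 90
Frame 7: STRIKE. 10 + next two rolls (4+2) = 16. Cumulative: 106
Frame 8: OPEN (4+2=6). Cumulative: 112
Frame 9: OPEN (2+6=8). Cumulative: 120
Frame 10: OPEN. Sum of all frame-10 rolls (2+6) = 8. Cumulative: 128

Answer: 128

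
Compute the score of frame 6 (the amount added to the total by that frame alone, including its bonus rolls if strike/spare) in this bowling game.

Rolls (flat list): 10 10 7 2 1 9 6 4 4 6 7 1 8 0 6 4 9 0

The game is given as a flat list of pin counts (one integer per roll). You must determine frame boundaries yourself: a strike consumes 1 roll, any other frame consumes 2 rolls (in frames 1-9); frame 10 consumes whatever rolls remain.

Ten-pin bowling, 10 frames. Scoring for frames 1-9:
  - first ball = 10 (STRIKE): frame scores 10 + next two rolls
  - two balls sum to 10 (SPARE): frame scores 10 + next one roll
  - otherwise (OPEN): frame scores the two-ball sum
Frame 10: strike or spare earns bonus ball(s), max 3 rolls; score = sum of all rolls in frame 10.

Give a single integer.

Answer: 17

Derivation:
Frame 1: STRIKE. 10 + next two rolls (10+7) = 27. Cumulative: 27
Frame 2: STRIKE. 10 + next two rolls (7+2) = 19. Cumulative: 46
Frame 3: OPEN (7+2=9). Cumulative: 55
Frame 4: SPARE (1+9=10). 10 + next roll (6) = 16. Cumulative: 71
Frame 5: SPARE (6+4=10). 10 + next roll (4) = 14. Cumulative: 85
Frame 6: SPARE (4+6=10). 10 + next roll (7) = 17. Cumulative: 102
Frame 7: OPEN (7+1=8). Cumulative: 110
Frame 8: OPEN (8+0=8). Cumulative: 118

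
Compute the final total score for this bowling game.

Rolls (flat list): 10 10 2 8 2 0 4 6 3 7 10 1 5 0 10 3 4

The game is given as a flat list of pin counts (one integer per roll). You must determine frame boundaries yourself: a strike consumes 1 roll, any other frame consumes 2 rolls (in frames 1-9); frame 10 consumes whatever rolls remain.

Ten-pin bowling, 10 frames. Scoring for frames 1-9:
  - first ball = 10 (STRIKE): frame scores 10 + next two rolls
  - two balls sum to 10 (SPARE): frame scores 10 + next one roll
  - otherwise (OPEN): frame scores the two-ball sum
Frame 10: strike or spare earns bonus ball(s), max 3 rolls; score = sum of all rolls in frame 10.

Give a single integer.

Answer: 131

Derivation:
Frame 1: STRIKE. 10 + next two rolls (10+2) = 22. Cumulative: 22
Frame 2: STRIKE. 10 + next two rolls (2+8) = 20. Cumulative: 42
Frame 3: SPARE (2+8=10). 10 + next roll (2) = 12. Cumulative: 54
Frame 4: OPEN (2+0=2). Cumulative: 56
Frame 5: SPARE (4+6=10). 10 + next roll (3) = 13. Cumulative: 69
Frame 6: SPARE (3+7=10). 10 + next roll (10) = 20. Cumulative: 89
Frame 7: STRIKE. 10 + next two rolls (1+5) = 16. Cumulative: 105
Frame 8: OPEN (1+5=6). Cumulative: 111
Frame 9: SPARE (0+10=10). 10 + next roll (3) = 13. Cumulative: 124
Frame 10: OPEN. Sum of all frame-10 rolls (3+4) = 7. Cumulative: 131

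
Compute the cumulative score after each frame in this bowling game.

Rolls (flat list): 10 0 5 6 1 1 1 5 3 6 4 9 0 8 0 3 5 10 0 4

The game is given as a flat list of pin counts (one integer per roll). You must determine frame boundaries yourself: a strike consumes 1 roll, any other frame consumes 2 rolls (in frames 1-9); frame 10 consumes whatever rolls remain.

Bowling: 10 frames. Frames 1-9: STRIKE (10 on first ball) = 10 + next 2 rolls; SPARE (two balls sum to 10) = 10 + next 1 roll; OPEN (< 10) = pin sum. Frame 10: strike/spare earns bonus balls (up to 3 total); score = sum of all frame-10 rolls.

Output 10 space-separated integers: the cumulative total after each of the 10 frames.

Answer: 15 20 27 29 37 56 65 73 81 95

Derivation:
Frame 1: STRIKE. 10 + next two rolls (0+5) = 15. Cumulative: 15
Frame 2: OPEN (0+5=5). Cumulative: 20
Frame 3: OPEN (6+1=7). Cumulative: 27
Frame 4: OPEN (1+1=2). Cumulative: 29
Frame 5: OPEN (5+3=8). Cumulative: 37
Frame 6: SPARE (6+4=10). 10 + next roll (9) = 19. Cumulative: 56
Frame 7: OPEN (9+0=9). Cumulative: 65
Frame 8: OPEN (8+0=8). Cumulative: 73
Frame 9: OPEN (3+5=8). Cumulative: 81
Frame 10: STRIKE. Sum of all frame-10 rolls (10+0+4) = 14. Cumulative: 95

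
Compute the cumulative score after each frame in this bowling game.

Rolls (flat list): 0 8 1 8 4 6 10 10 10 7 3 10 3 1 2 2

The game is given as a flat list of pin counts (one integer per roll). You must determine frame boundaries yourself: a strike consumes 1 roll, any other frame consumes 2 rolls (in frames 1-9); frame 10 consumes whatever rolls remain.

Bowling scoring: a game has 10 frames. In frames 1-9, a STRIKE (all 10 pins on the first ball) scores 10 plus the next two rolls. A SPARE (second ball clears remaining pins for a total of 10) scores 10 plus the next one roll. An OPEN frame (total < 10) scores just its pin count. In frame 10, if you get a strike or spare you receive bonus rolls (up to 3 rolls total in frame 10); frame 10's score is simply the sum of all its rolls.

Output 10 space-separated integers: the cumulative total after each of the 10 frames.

Answer: 8 17 37 67 94 114 134 148 152 156

Derivation:
Frame 1: OPEN (0+8=8). Cumulative: 8
Frame 2: OPEN (1+8=9). Cumulative: 17
Frame 3: SPARE (4+6=10). 10 + next roll (10) = 20. Cumulative: 37
Frame 4: STRIKE. 10 + next two rolls (10+10) = 30. Cumulative: 67
Frame 5: STRIKE. 10 + next two rolls (10+7) = 27. Cumulative: 94
Frame 6: STRIKE. 10 + next two rolls (7+3) = 20. Cumulative: 114
Frame 7: SPARE (7+3=10). 10 + next roll (10) = 20. Cumulative: 134
Frame 8: STRIKE. 10 + next two rolls (3+1) = 14. Cumulative: 148
Frame 9: OPEN (3+1=4). Cumulative: 152
Frame 10: OPEN. Sum of all frame-10 rolls (2+2) = 4. Cumulative: 156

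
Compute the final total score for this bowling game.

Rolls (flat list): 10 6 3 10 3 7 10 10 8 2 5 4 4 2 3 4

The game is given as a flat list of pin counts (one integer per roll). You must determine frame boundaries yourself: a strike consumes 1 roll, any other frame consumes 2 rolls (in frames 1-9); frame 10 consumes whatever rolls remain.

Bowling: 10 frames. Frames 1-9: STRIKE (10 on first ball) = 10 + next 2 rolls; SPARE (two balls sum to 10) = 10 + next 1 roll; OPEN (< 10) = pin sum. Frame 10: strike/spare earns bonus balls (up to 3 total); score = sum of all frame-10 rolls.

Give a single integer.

Frame 1: STRIKE. 10 + next two rolls (6+3) = 19. Cumulative: 19
Frame 2: OPEN (6+3=9). Cumulative: 28
Frame 3: STRIKE. 10 + next two rolls (3+7) = 20. Cumulative: 48
Frame 4: SPARE (3+7=10). 10 + next roll (10) = 20. Cumulative: 68
Frame 5: STRIKE. 10 + next two rolls (10+8) = 28. Cumulative: 96
Frame 6: STRIKE. 10 + next two rolls (8+2) = 20. Cumulative: 116
Frame 7: SPARE (8+2=10). 10 + next roll (5) = 15. Cumulative: 131
Frame 8: OPEN (5+4=9). Cumulative: 140
Frame 9: OPEN (4+2=6). Cumulative: 146
Frame 10: OPEN. Sum of all frame-10 rolls (3+4) = 7. Cumulative: 153

Answer: 153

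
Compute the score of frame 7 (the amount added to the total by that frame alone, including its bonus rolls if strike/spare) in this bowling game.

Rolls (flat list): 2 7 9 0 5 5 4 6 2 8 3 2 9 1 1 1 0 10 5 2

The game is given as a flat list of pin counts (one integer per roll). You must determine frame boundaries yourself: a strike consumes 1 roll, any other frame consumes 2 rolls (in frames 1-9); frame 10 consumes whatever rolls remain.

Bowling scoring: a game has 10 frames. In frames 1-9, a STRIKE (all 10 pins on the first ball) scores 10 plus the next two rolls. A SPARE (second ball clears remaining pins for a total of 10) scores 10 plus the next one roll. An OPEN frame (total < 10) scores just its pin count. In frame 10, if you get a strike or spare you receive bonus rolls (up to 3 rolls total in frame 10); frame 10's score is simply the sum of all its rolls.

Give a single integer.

Answer: 11

Derivation:
Frame 1: OPEN (2+7=9). Cumulative: 9
Frame 2: OPEN (9+0=9). Cumulative: 18
Frame 3: SPARE (5+5=10). 10 + next roll (4) = 14. Cumulative: 32
Frame 4: SPARE (4+6=10). 10 + next roll (2) = 12. Cumulative: 44
Frame 5: SPARE (2+8=10). 10 + next roll (3) = 13. Cumulative: 57
Frame 6: OPEN (3+2=5). Cumulative: 62
Frame 7: SPARE (9+1=10). 10 + next roll (1) = 11. Cumulative: 73
Frame 8: OPEN (1+1=2). Cumulative: 75
Frame 9: SPARE (0+10=10). 10 + next roll (5) = 15. Cumulative: 90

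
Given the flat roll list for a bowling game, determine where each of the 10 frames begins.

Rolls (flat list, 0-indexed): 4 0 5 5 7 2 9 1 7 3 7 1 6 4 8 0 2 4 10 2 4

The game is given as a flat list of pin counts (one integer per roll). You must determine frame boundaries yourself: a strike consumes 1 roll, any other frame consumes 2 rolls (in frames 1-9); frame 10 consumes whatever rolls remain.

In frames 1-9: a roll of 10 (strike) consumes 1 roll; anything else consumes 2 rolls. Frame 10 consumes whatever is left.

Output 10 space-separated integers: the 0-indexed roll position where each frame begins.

Answer: 0 2 4 6 8 10 12 14 16 18

Derivation:
Frame 1 starts at roll index 0: rolls=4,0 (sum=4), consumes 2 rolls
Frame 2 starts at roll index 2: rolls=5,5 (sum=10), consumes 2 rolls
Frame 3 starts at roll index 4: rolls=7,2 (sum=9), consumes 2 rolls
Frame 4 starts at roll index 6: rolls=9,1 (sum=10), consumes 2 rolls
Frame 5 starts at roll index 8: rolls=7,3 (sum=10), consumes 2 rolls
Frame 6 starts at roll index 10: rolls=7,1 (sum=8), consumes 2 rolls
Frame 7 starts at roll index 12: rolls=6,4 (sum=10), consumes 2 rolls
Frame 8 starts at roll index 14: rolls=8,0 (sum=8), consumes 2 rolls
Frame 9 starts at roll index 16: rolls=2,4 (sum=6), consumes 2 rolls
Frame 10 starts at roll index 18: 3 remaining rolls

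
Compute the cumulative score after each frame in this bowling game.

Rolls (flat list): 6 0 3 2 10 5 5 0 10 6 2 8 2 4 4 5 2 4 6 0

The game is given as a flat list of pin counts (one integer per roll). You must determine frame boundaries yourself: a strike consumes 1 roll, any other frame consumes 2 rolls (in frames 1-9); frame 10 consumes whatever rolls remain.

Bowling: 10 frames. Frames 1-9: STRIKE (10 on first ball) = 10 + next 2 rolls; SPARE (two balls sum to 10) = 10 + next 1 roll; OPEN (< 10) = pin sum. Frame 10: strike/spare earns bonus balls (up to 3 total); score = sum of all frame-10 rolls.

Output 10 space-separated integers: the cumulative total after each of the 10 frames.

Frame 1: OPEN (6+0=6). Cumulative: 6
Frame 2: OPEN (3+2=5). Cumulative: 11
Frame 3: STRIKE. 10 + next two rolls (5+5) = 20. Cumulative: 31
Frame 4: SPARE (5+5=10). 10 + next roll (0) = 10. Cumulative: 41
Frame 5: SPARE (0+10=10). 10 + next roll (6) = 16. Cumulative: 57
Frame 6: OPEN (6+2=8). Cumulative: 65
Frame 7: SPARE (8+2=10). 10 + next roll (4) = 14. Cumulative: 79
Frame 8: OPEN (4+4=8). Cumulative: 87
Frame 9: OPEN (5+2=7). Cumulative: 94
Frame 10: SPARE. Sum of all frame-10 rolls (4+6+0) = 10. Cumulative: 104

Answer: 6 11 31 41 57 65 79 87 94 104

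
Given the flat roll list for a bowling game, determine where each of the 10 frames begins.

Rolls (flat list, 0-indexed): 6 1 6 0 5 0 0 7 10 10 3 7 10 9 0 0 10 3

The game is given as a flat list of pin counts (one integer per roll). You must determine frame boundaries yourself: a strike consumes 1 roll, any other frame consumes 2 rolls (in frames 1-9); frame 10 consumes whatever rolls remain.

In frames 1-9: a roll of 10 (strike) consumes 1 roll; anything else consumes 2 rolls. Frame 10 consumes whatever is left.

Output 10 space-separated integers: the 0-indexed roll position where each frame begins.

Frame 1 starts at roll index 0: rolls=6,1 (sum=7), consumes 2 rolls
Frame 2 starts at roll index 2: rolls=6,0 (sum=6), consumes 2 rolls
Frame 3 starts at roll index 4: rolls=5,0 (sum=5), consumes 2 rolls
Frame 4 starts at roll index 6: rolls=0,7 (sum=7), consumes 2 rolls
Frame 5 starts at roll index 8: roll=10 (strike), consumes 1 roll
Frame 6 starts at roll index 9: roll=10 (strike), consumes 1 roll
Frame 7 starts at roll index 10: rolls=3,7 (sum=10), consumes 2 rolls
Frame 8 starts at roll index 12: roll=10 (strike), consumes 1 roll
Frame 9 starts at roll index 13: rolls=9,0 (sum=9), consumes 2 rolls
Frame 10 starts at roll index 15: 3 remaining rolls

Answer: 0 2 4 6 8 9 10 12 13 15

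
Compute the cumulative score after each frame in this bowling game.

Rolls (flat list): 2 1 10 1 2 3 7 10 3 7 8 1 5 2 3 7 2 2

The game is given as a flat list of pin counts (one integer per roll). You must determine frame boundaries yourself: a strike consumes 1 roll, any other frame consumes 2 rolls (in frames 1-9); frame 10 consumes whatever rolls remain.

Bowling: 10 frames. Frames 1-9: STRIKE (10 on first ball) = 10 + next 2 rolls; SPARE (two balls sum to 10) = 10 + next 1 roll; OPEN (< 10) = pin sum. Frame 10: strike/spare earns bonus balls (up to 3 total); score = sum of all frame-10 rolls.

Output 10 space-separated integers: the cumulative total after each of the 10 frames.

Frame 1: OPEN (2+1=3). Cumulative: 3
Frame 2: STRIKE. 10 + next two rolls (1+2) = 13. Cumulative: 16
Frame 3: OPEN (1+2=3). Cumulative: 19
Frame 4: SPARE (3+7=10). 10 + next roll (10) = 20. Cumulative: 39
Frame 5: STRIKE. 10 + next two rolls (3+7) = 20. Cumulative: 59
Frame 6: SPARE (3+7=10). 10 + next roll (8) = 18. Cumulative: 77
Frame 7: OPEN (8+1=9). Cumulative: 86
Frame 8: OPEN (5+2=7). Cumulative: 93
Frame 9: SPARE (3+7=10). 10 + next roll (2) = 12. Cumulative: 105
Frame 10: OPEN. Sum of all frame-10 rolls (2+2) = 4. Cumulative: 109

Answer: 3 16 19 39 59 77 86 93 105 109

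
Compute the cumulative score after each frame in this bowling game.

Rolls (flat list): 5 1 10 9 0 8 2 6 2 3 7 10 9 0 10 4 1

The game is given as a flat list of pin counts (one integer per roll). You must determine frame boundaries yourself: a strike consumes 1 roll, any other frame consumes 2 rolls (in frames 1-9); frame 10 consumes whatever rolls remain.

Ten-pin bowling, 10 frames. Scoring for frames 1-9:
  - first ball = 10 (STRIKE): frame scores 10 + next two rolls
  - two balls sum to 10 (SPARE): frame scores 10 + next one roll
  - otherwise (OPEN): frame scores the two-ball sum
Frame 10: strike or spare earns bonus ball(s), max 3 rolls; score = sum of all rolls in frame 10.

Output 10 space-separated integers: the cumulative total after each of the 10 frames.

Frame 1: OPEN (5+1=6). Cumulative: 6
Frame 2: STRIKE. 10 + next two rolls (9+0) = 19. Cumulative: 25
Frame 3: OPEN (9+0=9). Cumulative: 34
Frame 4: SPARE (8+2=10). 10 + next roll (6) = 16. Cumulative: 50
Frame 5: OPEN (6+2=8). Cumulative: 58
Frame 6: SPARE (3+7=10). 10 + next roll (10) = 20. Cumulative: 78
Frame 7: STRIKE. 10 + next two rolls (9+0) = 19. Cumulative: 97
Frame 8: OPEN (9+0=9). Cumulative: 106
Frame 9: STRIKE. 10 + next two rolls (4+1) = 15. Cumulative: 121
Frame 10: OPEN. Sum of all frame-10 rolls (4+1) = 5. Cumulative: 126

Answer: 6 25 34 50 58 78 97 106 121 126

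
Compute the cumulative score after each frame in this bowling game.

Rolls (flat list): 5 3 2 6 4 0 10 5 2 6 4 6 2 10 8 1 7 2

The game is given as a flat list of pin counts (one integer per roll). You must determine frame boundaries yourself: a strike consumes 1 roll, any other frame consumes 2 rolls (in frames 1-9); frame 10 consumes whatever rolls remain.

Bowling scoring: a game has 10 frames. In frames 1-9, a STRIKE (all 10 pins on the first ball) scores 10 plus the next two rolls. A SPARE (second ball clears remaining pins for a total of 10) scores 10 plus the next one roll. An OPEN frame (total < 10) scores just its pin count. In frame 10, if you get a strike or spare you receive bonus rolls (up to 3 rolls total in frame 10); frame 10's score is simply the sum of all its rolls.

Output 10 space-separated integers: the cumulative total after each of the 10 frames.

Frame 1: OPEN (5+3=8). Cumulative: 8
Frame 2: OPEN (2+6=8). Cumulative: 16
Frame 3: OPEN (4+0=4). Cumulative: 20
Frame 4: STRIKE. 10 + next two rolls (5+2) = 17. Cumulative: 37
Frame 5: OPEN (5+2=7). Cumulative: 44
Frame 6: SPARE (6+4=10). 10 + next roll (6) = 16. Cumulative: 60
Frame 7: OPEN (6+2=8). Cumulative: 68
Frame 8: STRIKE. 10 + next two rolls (8+1) = 19. Cumulative: 87
Frame 9: OPEN (8+1=9). Cumulative: 96
Frame 10: OPEN. Sum of all frame-10 rolls (7+2) = 9. Cumulative: 105

Answer: 8 16 20 37 44 60 68 87 96 105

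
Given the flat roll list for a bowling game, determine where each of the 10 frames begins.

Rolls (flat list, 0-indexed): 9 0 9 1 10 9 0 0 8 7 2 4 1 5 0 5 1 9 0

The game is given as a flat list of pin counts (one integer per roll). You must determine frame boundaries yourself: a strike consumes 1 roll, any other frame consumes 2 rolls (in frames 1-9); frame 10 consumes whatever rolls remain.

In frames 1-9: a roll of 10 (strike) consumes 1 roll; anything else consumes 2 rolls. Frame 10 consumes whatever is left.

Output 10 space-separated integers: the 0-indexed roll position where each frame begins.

Frame 1 starts at roll index 0: rolls=9,0 (sum=9), consumes 2 rolls
Frame 2 starts at roll index 2: rolls=9,1 (sum=10), consumes 2 rolls
Frame 3 starts at roll index 4: roll=10 (strike), consumes 1 roll
Frame 4 starts at roll index 5: rolls=9,0 (sum=9), consumes 2 rolls
Frame 5 starts at roll index 7: rolls=0,8 (sum=8), consumes 2 rolls
Frame 6 starts at roll index 9: rolls=7,2 (sum=9), consumes 2 rolls
Frame 7 starts at roll index 11: rolls=4,1 (sum=5), consumes 2 rolls
Frame 8 starts at roll index 13: rolls=5,0 (sum=5), consumes 2 rolls
Frame 9 starts at roll index 15: rolls=5,1 (sum=6), consumes 2 rolls
Frame 10 starts at roll index 17: 2 remaining rolls

Answer: 0 2 4 5 7 9 11 13 15 17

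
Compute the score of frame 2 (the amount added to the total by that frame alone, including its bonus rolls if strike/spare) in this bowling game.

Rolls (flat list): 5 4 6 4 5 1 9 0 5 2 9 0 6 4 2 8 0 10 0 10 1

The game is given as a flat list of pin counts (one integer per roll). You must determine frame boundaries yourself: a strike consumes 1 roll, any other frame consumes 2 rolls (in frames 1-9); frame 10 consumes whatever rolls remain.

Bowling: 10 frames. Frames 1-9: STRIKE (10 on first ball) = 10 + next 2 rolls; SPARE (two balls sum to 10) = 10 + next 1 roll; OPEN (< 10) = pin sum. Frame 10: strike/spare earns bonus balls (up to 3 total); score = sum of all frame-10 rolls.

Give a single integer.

Frame 1: OPEN (5+4=9). Cumulative: 9
Frame 2: SPARE (6+4=10). 10 + next roll (5) = 15. Cumulative: 24
Frame 3: OPEN (5+1=6). Cumulative: 30
Frame 4: OPEN (9+0=9). Cumulative: 39

Answer: 15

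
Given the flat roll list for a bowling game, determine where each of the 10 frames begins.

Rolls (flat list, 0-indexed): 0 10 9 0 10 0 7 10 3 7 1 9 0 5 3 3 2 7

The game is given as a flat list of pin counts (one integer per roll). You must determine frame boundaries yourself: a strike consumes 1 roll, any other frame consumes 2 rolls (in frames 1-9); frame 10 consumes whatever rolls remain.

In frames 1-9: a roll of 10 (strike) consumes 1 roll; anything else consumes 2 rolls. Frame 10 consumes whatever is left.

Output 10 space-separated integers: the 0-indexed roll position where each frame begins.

Frame 1 starts at roll index 0: rolls=0,10 (sum=10), consumes 2 rolls
Frame 2 starts at roll index 2: rolls=9,0 (sum=9), consumes 2 rolls
Frame 3 starts at roll index 4: roll=10 (strike), consumes 1 roll
Frame 4 starts at roll index 5: rolls=0,7 (sum=7), consumes 2 rolls
Frame 5 starts at roll index 7: roll=10 (strike), consumes 1 roll
Frame 6 starts at roll index 8: rolls=3,7 (sum=10), consumes 2 rolls
Frame 7 starts at roll index 10: rolls=1,9 (sum=10), consumes 2 rolls
Frame 8 starts at roll index 12: rolls=0,5 (sum=5), consumes 2 rolls
Frame 9 starts at roll index 14: rolls=3,3 (sum=6), consumes 2 rolls
Frame 10 starts at roll index 16: 2 remaining rolls

Answer: 0 2 4 5 7 8 10 12 14 16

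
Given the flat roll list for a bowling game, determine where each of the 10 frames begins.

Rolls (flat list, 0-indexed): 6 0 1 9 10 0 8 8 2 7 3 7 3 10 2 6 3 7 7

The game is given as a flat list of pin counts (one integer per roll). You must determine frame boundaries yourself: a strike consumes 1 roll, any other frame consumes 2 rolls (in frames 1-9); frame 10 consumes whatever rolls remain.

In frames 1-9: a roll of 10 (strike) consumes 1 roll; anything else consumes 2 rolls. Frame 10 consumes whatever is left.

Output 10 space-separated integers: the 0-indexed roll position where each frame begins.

Answer: 0 2 4 5 7 9 11 13 14 16

Derivation:
Frame 1 starts at roll index 0: rolls=6,0 (sum=6), consumes 2 rolls
Frame 2 starts at roll index 2: rolls=1,9 (sum=10), consumes 2 rolls
Frame 3 starts at roll index 4: roll=10 (strike), consumes 1 roll
Frame 4 starts at roll index 5: rolls=0,8 (sum=8), consumes 2 rolls
Frame 5 starts at roll index 7: rolls=8,2 (sum=10), consumes 2 rolls
Frame 6 starts at roll index 9: rolls=7,3 (sum=10), consumes 2 rolls
Frame 7 starts at roll index 11: rolls=7,3 (sum=10), consumes 2 rolls
Frame 8 starts at roll index 13: roll=10 (strike), consumes 1 roll
Frame 9 starts at roll index 14: rolls=2,6 (sum=8), consumes 2 rolls
Frame 10 starts at roll index 16: 3 remaining rolls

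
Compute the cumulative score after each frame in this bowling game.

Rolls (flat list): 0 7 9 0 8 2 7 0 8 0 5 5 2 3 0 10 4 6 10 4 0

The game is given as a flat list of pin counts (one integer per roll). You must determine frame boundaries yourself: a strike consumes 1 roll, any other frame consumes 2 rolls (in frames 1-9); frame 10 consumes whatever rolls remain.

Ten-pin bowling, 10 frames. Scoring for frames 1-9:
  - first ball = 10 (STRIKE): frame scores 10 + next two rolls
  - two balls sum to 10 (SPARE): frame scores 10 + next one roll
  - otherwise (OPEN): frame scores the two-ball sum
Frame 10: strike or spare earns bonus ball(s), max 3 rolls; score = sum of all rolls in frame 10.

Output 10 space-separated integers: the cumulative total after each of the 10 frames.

Answer: 7 16 33 40 48 60 65 79 99 113

Derivation:
Frame 1: OPEN (0+7=7). Cumulative: 7
Frame 2: OPEN (9+0=9). Cumulative: 16
Frame 3: SPARE (8+2=10). 10 + next roll (7) = 17. Cumulative: 33
Frame 4: OPEN (7+0=7). Cumulative: 40
Frame 5: OPEN (8+0=8). Cumulative: 48
Frame 6: SPARE (5+5=10). 10 + next roll (2) = 12. Cumulative: 60
Frame 7: OPEN (2+3=5). Cumulative: 65
Frame 8: SPARE (0+10=10). 10 + next roll (4) = 14. Cumulative: 79
Frame 9: SPARE (4+6=10). 10 + next roll (10) = 20. Cumulative: 99
Frame 10: STRIKE. Sum of all frame-10 rolls (10+4+0) = 14. Cumulative: 113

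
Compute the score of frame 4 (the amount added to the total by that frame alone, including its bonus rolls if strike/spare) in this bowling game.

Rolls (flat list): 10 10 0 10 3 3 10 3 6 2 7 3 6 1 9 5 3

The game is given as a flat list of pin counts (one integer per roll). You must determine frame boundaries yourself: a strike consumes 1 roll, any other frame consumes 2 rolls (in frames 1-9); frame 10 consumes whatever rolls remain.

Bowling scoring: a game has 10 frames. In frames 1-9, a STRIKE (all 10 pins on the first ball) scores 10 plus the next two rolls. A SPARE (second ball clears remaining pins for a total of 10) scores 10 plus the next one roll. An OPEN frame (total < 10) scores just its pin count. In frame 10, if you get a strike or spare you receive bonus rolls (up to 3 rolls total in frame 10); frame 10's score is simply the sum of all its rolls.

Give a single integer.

Frame 1: STRIKE. 10 + next two rolls (10+0) = 20. Cumulative: 20
Frame 2: STRIKE. 10 + next two rolls (0+10) = 20. Cumulative: 40
Frame 3: SPARE (0+10=10). 10 + next roll (3) = 13. Cumulative: 53
Frame 4: OPEN (3+3=6). Cumulative: 59
Frame 5: STRIKE. 10 + next two rolls (3+6) = 19. Cumulative: 78
Frame 6: OPEN (3+6=9). Cumulative: 87

Answer: 6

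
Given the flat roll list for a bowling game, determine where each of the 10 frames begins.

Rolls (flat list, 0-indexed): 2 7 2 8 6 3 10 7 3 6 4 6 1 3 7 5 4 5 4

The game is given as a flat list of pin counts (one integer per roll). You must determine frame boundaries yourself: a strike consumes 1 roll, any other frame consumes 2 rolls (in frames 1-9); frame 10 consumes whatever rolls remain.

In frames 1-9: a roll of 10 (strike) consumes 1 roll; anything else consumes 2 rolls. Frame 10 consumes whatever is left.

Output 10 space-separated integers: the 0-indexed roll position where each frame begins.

Frame 1 starts at roll index 0: rolls=2,7 (sum=9), consumes 2 rolls
Frame 2 starts at roll index 2: rolls=2,8 (sum=10), consumes 2 rolls
Frame 3 starts at roll index 4: rolls=6,3 (sum=9), consumes 2 rolls
Frame 4 starts at roll index 6: roll=10 (strike), consumes 1 roll
Frame 5 starts at roll index 7: rolls=7,3 (sum=10), consumes 2 rolls
Frame 6 starts at roll index 9: rolls=6,4 (sum=10), consumes 2 rolls
Frame 7 starts at roll index 11: rolls=6,1 (sum=7), consumes 2 rolls
Frame 8 starts at roll index 13: rolls=3,7 (sum=10), consumes 2 rolls
Frame 9 starts at roll index 15: rolls=5,4 (sum=9), consumes 2 rolls
Frame 10 starts at roll index 17: 2 remaining rolls

Answer: 0 2 4 6 7 9 11 13 15 17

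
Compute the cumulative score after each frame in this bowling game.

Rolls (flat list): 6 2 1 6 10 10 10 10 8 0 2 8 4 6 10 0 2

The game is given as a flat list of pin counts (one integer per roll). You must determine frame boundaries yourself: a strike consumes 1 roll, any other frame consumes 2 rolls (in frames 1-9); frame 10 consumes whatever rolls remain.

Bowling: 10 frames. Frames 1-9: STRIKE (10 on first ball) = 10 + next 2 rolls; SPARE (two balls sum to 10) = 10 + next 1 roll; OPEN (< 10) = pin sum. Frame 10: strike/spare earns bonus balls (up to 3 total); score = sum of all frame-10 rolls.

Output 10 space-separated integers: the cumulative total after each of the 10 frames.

Answer: 8 15 45 75 103 121 129 143 163 175

Derivation:
Frame 1: OPEN (6+2=8). Cumulative: 8
Frame 2: OPEN (1+6=7). Cumulative: 15
Frame 3: STRIKE. 10 + next two rolls (10+10) = 30. Cumulative: 45
Frame 4: STRIKE. 10 + next two rolls (10+10) = 30. Cumulative: 75
Frame 5: STRIKE. 10 + next two rolls (10+8) = 28. Cumulative: 103
Frame 6: STRIKE. 10 + next two rolls (8+0) = 18. Cumulative: 121
Frame 7: OPEN (8+0=8). Cumulative: 129
Frame 8: SPARE (2+8=10). 10 + next roll (4) = 14. Cumulative: 143
Frame 9: SPARE (4+6=10). 10 + next roll (10) = 20. Cumulative: 163
Frame 10: STRIKE. Sum of all frame-10 rolls (10+0+2) = 12. Cumulative: 175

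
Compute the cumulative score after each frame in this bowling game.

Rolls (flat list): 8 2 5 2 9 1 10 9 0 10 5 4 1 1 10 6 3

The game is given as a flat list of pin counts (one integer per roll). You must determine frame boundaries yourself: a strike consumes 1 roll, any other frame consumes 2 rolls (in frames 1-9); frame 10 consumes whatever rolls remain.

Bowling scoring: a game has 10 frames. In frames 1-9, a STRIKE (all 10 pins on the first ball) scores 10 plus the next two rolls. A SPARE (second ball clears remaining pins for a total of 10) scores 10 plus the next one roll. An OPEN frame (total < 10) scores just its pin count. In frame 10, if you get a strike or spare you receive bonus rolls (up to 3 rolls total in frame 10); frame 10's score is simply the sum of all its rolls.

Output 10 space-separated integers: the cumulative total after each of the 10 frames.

Answer: 15 22 42 61 70 89 98 100 119 128

Derivation:
Frame 1: SPARE (8+2=10). 10 + next roll (5) = 15. Cumulative: 15
Frame 2: OPEN (5+2=7). Cumulative: 22
Frame 3: SPARE (9+1=10). 10 + next roll (10) = 20. Cumulative: 42
Frame 4: STRIKE. 10 + next two rolls (9+0) = 19. Cumulative: 61
Frame 5: OPEN (9+0=9). Cumulative: 70
Frame 6: STRIKE. 10 + next two rolls (5+4) = 19. Cumulative: 89
Frame 7: OPEN (5+4=9). Cumulative: 98
Frame 8: OPEN (1+1=2). Cumulative: 100
Frame 9: STRIKE. 10 + next two rolls (6+3) = 19. Cumulative: 119
Frame 10: OPEN. Sum of all frame-10 rolls (6+3) = 9. Cumulative: 128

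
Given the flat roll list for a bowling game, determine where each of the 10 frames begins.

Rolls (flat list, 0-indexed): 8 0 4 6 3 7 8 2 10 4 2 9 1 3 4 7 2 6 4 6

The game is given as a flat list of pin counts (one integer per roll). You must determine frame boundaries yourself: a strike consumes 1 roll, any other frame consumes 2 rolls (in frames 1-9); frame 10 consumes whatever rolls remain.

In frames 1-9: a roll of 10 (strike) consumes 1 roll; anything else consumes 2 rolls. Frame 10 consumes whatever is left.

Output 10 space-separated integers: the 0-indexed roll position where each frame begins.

Frame 1 starts at roll index 0: rolls=8,0 (sum=8), consumes 2 rolls
Frame 2 starts at roll index 2: rolls=4,6 (sum=10), consumes 2 rolls
Frame 3 starts at roll index 4: rolls=3,7 (sum=10), consumes 2 rolls
Frame 4 starts at roll index 6: rolls=8,2 (sum=10), consumes 2 rolls
Frame 5 starts at roll index 8: roll=10 (strike), consumes 1 roll
Frame 6 starts at roll index 9: rolls=4,2 (sum=6), consumes 2 rolls
Frame 7 starts at roll index 11: rolls=9,1 (sum=10), consumes 2 rolls
Frame 8 starts at roll index 13: rolls=3,4 (sum=7), consumes 2 rolls
Frame 9 starts at roll index 15: rolls=7,2 (sum=9), consumes 2 rolls
Frame 10 starts at roll index 17: 3 remaining rolls

Answer: 0 2 4 6 8 9 11 13 15 17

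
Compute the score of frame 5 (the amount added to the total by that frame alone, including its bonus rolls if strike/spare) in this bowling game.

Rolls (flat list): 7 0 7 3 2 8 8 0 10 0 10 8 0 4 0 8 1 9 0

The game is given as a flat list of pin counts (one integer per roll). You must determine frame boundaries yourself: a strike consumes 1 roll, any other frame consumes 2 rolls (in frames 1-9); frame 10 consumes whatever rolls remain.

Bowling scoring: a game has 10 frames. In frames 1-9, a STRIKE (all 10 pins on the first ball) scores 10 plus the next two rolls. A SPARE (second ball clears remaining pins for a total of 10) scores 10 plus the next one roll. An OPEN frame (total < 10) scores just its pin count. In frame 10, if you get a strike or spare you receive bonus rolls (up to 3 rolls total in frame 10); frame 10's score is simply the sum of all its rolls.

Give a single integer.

Answer: 20

Derivation:
Frame 1: OPEN (7+0=7). Cumulative: 7
Frame 2: SPARE (7+3=10). 10 + next roll (2) = 12. Cumulative: 19
Frame 3: SPARE (2+8=10). 10 + next roll (8) = 18. Cumulative: 37
Frame 4: OPEN (8+0=8). Cumulative: 45
Frame 5: STRIKE. 10 + next two rolls (0+10) = 20. Cumulative: 65
Frame 6: SPARE (0+10=10). 10 + next roll (8) = 18. Cumulative: 83
Frame 7: OPEN (8+0=8). Cumulative: 91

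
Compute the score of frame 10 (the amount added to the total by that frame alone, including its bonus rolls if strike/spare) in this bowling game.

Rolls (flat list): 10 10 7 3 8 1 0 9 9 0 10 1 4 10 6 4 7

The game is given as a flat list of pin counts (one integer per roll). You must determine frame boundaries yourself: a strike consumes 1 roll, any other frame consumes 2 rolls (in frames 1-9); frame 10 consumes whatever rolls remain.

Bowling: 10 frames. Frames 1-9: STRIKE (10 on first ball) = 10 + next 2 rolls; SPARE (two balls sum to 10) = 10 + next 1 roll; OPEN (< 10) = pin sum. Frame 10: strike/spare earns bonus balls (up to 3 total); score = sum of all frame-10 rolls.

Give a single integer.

Answer: 17

Derivation:
Frame 1: STRIKE. 10 + next two rolls (10+7) = 27. Cumulative: 27
Frame 2: STRIKE. 10 + next two rolls (7+3) = 20. Cumulative: 47
Frame 3: SPARE (7+3=10). 10 + next roll (8) = 18. Cumulative: 65
Frame 4: OPEN (8+1=9). Cumulative: 74
Frame 5: OPEN (0+9=9). Cumulative: 83
Frame 6: OPEN (9+0=9). Cumulative: 92
Frame 7: STRIKE. 10 + next two rolls (1+4) = 15. Cumulative: 107
Frame 8: OPEN (1+4=5). Cumulative: 112
Frame 9: STRIKE. 10 + next two rolls (6+4) = 20. Cumulative: 132
Frame 10: SPARE. Sum of all frame-10 rolls (6+4+7) = 17. Cumulative: 149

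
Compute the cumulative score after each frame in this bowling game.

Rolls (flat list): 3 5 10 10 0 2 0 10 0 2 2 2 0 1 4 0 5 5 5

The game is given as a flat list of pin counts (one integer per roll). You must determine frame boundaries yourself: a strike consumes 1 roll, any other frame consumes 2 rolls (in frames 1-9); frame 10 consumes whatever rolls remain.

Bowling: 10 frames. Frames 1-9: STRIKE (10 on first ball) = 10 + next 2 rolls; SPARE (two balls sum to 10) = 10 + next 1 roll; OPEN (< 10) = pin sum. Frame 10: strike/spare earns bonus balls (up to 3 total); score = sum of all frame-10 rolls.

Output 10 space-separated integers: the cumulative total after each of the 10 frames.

Answer: 8 28 40 42 52 54 58 59 63 78

Derivation:
Frame 1: OPEN (3+5=8). Cumulative: 8
Frame 2: STRIKE. 10 + next two rolls (10+0) = 20. Cumulative: 28
Frame 3: STRIKE. 10 + next two rolls (0+2) = 12. Cumulative: 40
Frame 4: OPEN (0+2=2). Cumulative: 42
Frame 5: SPARE (0+10=10). 10 + next roll (0) = 10. Cumulative: 52
Frame 6: OPEN (0+2=2). Cumulative: 54
Frame 7: OPEN (2+2=4). Cumulative: 58
Frame 8: OPEN (0+1=1). Cumulative: 59
Frame 9: OPEN (4+0=4). Cumulative: 63
Frame 10: SPARE. Sum of all frame-10 rolls (5+5+5) = 15. Cumulative: 78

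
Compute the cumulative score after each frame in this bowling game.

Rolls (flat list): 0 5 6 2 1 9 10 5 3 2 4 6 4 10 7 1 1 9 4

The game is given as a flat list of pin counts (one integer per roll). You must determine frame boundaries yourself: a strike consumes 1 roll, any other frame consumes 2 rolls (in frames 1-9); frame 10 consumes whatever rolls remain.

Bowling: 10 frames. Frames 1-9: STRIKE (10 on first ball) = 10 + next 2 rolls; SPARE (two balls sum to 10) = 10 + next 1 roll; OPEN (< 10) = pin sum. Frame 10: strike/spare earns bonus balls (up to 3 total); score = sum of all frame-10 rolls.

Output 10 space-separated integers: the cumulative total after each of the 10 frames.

Answer: 5 13 33 51 59 65 85 103 111 125

Derivation:
Frame 1: OPEN (0+5=5). Cumulative: 5
Frame 2: OPEN (6+2=8). Cumulative: 13
Frame 3: SPARE (1+9=10). 10 + next roll (10) = 20. Cumulative: 33
Frame 4: STRIKE. 10 + next two rolls (5+3) = 18. Cumulative: 51
Frame 5: OPEN (5+3=8). Cumulative: 59
Frame 6: OPEN (2+4=6). Cumulative: 65
Frame 7: SPARE (6+4=10). 10 + next roll (10) = 20. Cumulative: 85
Frame 8: STRIKE. 10 + next two rolls (7+1) = 18. Cumulative: 103
Frame 9: OPEN (7+1=8). Cumulative: 111
Frame 10: SPARE. Sum of all frame-10 rolls (1+9+4) = 14. Cumulative: 125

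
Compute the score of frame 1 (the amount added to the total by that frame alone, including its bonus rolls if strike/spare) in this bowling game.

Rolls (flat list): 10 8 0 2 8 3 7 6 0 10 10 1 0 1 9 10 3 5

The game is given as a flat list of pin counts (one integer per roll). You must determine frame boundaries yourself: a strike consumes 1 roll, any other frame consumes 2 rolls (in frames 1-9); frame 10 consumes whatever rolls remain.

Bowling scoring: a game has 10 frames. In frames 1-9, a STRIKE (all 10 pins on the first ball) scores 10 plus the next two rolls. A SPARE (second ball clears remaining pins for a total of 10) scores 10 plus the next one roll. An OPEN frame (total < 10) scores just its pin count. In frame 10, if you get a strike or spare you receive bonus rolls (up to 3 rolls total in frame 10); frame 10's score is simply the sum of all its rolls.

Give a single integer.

Frame 1: STRIKE. 10 + next two rolls (8+0) = 18. Cumulative: 18
Frame 2: OPEN (8+0=8). Cumulative: 26
Frame 3: SPARE (2+8=10). 10 + next roll (3) = 13. Cumulative: 39

Answer: 18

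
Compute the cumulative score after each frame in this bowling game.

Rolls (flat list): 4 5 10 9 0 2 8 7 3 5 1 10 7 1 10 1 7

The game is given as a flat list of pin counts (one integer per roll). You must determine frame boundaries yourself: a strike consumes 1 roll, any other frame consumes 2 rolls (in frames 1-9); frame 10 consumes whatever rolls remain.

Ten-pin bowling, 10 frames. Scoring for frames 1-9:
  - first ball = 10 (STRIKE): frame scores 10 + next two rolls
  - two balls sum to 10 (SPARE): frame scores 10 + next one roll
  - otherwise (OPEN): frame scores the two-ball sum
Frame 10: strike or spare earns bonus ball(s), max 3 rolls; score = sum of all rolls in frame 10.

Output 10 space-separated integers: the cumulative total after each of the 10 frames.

Answer: 9 28 37 54 69 75 93 101 119 127

Derivation:
Frame 1: OPEN (4+5=9). Cumulative: 9
Frame 2: STRIKE. 10 + next two rolls (9+0) = 19. Cumulative: 28
Frame 3: OPEN (9+0=9). Cumulative: 37
Frame 4: SPARE (2+8=10). 10 + next roll (7) = 17. Cumulative: 54
Frame 5: SPARE (7+3=10). 10 + next roll (5) = 15. Cumulative: 69
Frame 6: OPEN (5+1=6). Cumulative: 75
Frame 7: STRIKE. 10 + next two rolls (7+1) = 18. Cumulative: 93
Frame 8: OPEN (7+1=8). Cumulative: 101
Frame 9: STRIKE. 10 + next two rolls (1+7) = 18. Cumulative: 119
Frame 10: OPEN. Sum of all frame-10 rolls (1+7) = 8. Cumulative: 127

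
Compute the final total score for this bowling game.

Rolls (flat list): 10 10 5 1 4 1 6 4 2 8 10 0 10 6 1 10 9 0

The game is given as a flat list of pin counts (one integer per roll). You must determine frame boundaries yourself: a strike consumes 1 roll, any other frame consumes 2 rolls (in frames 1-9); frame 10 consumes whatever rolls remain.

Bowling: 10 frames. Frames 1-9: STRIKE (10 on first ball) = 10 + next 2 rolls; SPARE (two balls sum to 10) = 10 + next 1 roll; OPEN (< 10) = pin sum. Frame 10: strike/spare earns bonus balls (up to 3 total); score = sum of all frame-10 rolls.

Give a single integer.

Answer: 146

Derivation:
Frame 1: STRIKE. 10 + next two rolls (10+5) = 25. Cumulative: 25
Frame 2: STRIKE. 10 + next two rolls (5+1) = 16. Cumulative: 41
Frame 3: OPEN (5+1=6). Cumulative: 47
Frame 4: OPEN (4+1=5). Cumulative: 52
Frame 5: SPARE (6+4=10). 10 + next roll (2) = 12. Cumulative: 64
Frame 6: SPARE (2+8=10). 10 + next roll (10) = 20. Cumulative: 84
Frame 7: STRIKE. 10 + next two rolls (0+10) = 20. Cumulative: 104
Frame 8: SPARE (0+10=10). 10 + next roll (6) = 16. Cumulative: 120
Frame 9: OPEN (6+1=7). Cumulative: 127
Frame 10: STRIKE. Sum of all frame-10 rolls (10+9+0) = 19. Cumulative: 146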